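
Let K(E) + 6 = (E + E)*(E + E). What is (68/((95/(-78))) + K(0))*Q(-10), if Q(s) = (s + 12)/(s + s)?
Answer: 2937/475 ≈ 6.1832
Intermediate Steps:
Q(s) = (12 + s)/(2*s) (Q(s) = (12 + s)/((2*s)) = (12 + s)*(1/(2*s)) = (12 + s)/(2*s))
K(E) = -6 + 4*E² (K(E) = -6 + (E + E)*(E + E) = -6 + (2*E)*(2*E) = -6 + 4*E²)
(68/((95/(-78))) + K(0))*Q(-10) = (68/((95/(-78))) + (-6 + 4*0²))*((½)*(12 - 10)/(-10)) = (68/((95*(-1/78))) + (-6 + 4*0))*((½)*(-⅒)*2) = (68/(-95/78) + (-6 + 0))*(-⅒) = (68*(-78/95) - 6)*(-⅒) = (-5304/95 - 6)*(-⅒) = -5874/95*(-⅒) = 2937/475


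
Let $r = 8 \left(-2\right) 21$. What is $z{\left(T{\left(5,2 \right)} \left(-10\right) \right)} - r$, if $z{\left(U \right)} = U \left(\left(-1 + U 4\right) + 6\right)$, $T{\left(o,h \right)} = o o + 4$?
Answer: $335286$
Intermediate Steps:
$T{\left(o,h \right)} = 4 + o^{2}$ ($T{\left(o,h \right)} = o^{2} + 4 = 4 + o^{2}$)
$r = -336$ ($r = \left(-16\right) 21 = -336$)
$z{\left(U \right)} = U \left(5 + 4 U\right)$ ($z{\left(U \right)} = U \left(\left(-1 + 4 U\right) + 6\right) = U \left(5 + 4 U\right)$)
$z{\left(T{\left(5,2 \right)} \left(-10\right) \right)} - r = \left(4 + 5^{2}\right) \left(-10\right) \left(5 + 4 \left(4 + 5^{2}\right) \left(-10\right)\right) - -336 = \left(4 + 25\right) \left(-10\right) \left(5 + 4 \left(4 + 25\right) \left(-10\right)\right) + 336 = 29 \left(-10\right) \left(5 + 4 \cdot 29 \left(-10\right)\right) + 336 = - 290 \left(5 + 4 \left(-290\right)\right) + 336 = - 290 \left(5 - 1160\right) + 336 = \left(-290\right) \left(-1155\right) + 336 = 334950 + 336 = 335286$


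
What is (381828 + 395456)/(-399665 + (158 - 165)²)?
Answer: -194321/99904 ≈ -1.9451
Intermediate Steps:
(381828 + 395456)/(-399665 + (158 - 165)²) = 777284/(-399665 + (-7)²) = 777284/(-399665 + 49) = 777284/(-399616) = 777284*(-1/399616) = -194321/99904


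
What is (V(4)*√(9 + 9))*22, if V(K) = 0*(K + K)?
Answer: 0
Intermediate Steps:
V(K) = 0 (V(K) = 0*(2*K) = 0)
(V(4)*√(9 + 9))*22 = (0*√(9 + 9))*22 = (0*√18)*22 = (0*(3*√2))*22 = 0*22 = 0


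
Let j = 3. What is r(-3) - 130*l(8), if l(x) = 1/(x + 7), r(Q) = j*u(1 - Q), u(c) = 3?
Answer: 1/3 ≈ 0.33333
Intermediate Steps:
r(Q) = 9 (r(Q) = 3*3 = 9)
l(x) = 1/(7 + x)
r(-3) - 130*l(8) = 9 - 130/(7 + 8) = 9 - 130/15 = 9 - 130*1/15 = 9 - 26/3 = 1/3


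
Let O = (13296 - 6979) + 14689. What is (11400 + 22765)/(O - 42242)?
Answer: -34165/21236 ≈ -1.6088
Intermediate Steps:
O = 21006 (O = 6317 + 14689 = 21006)
(11400 + 22765)/(O - 42242) = (11400 + 22765)/(21006 - 42242) = 34165/(-21236) = 34165*(-1/21236) = -34165/21236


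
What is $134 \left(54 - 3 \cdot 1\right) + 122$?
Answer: $6956$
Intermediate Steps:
$134 \left(54 - 3 \cdot 1\right) + 122 = 134 \left(54 - 3\right) + 122 = 134 \cdot 51 + 122 = 6834 + 122 = 6956$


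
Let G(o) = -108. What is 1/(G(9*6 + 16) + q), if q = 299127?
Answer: 1/299019 ≈ 3.3443e-6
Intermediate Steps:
1/(G(9*6 + 16) + q) = 1/(-108 + 299127) = 1/299019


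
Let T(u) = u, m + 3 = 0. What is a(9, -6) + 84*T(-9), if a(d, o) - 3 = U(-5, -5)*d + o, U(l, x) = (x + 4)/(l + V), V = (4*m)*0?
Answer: -3786/5 ≈ -757.20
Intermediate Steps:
m = -3 (m = -3 + 0 = -3)
V = 0 (V = (4*(-3))*0 = -12*0 = 0)
U(l, x) = (4 + x)/l (U(l, x) = (x + 4)/(l + 0) = (4 + x)/l)
a(d, o) = 3 + o + d/5 (a(d, o) = 3 + (((4 - 5)/(-5))*d + o) = 3 + ((-1/5*(-1))*d + o) = 3 + (d/5 + o) = 3 + (o + d/5) = 3 + o + d/5)
a(9, -6) + 84*T(-9) = (3 - 6 + (1/5)*9) + 84*(-9) = (3 - 6 + 9/5) - 756 = -6/5 - 756 = -3786/5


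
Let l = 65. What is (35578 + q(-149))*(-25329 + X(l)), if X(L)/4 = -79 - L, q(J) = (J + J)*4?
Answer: -890769330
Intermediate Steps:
q(J) = 8*J (q(J) = (2*J)*4 = 8*J)
X(L) = -316 - 4*L (X(L) = 4*(-79 - L) = -316 - 4*L)
(35578 + q(-149))*(-25329 + X(l)) = (35578 + 8*(-149))*(-25329 + (-316 - 4*65)) = (35578 - 1192)*(-25329 + (-316 - 260)) = 34386*(-25329 - 576) = 34386*(-25905) = -890769330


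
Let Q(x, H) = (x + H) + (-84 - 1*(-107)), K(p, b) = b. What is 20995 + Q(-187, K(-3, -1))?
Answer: 20830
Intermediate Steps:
Q(x, H) = 23 + H + x (Q(x, H) = (H + x) + (-84 + 107) = (H + x) + 23 = 23 + H + x)
20995 + Q(-187, K(-3, -1)) = 20995 + (23 - 1 - 187) = 20995 - 165 = 20830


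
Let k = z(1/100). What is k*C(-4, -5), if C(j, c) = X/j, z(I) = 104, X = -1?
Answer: 26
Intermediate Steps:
k = 104
C(j, c) = -1/j
k*C(-4, -5) = 104*(-1/(-4)) = 104*(-1*(-¼)) = 104*(¼) = 26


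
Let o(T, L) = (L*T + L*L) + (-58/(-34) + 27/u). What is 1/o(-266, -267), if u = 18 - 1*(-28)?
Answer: 782/111288995 ≈ 7.0267e-6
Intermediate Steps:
u = 46 (u = 18 + 28 = 46)
o(T, L) = 1793/782 + L² + L*T (o(T, L) = (L*T + L*L) + (-58/(-34) + 27/46) = (L*T + L²) + (-58*(-1/34) + 27*(1/46)) = (L² + L*T) + (29/17 + 27/46) = (L² + L*T) + 1793/782 = 1793/782 + L² + L*T)
1/o(-266, -267) = 1/(1793/782 + (-267)² - 267*(-266)) = 1/(1793/782 + 71289 + 71022) = 1/(111288995/782) = 782/111288995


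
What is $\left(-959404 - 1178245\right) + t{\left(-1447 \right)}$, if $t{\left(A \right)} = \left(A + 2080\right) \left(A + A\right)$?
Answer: $-3969551$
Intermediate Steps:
$t{\left(A \right)} = 2 A \left(2080 + A\right)$ ($t{\left(A \right)} = \left(2080 + A\right) 2 A = 2 A \left(2080 + A\right)$)
$\left(-959404 - 1178245\right) + t{\left(-1447 \right)} = \left(-959404 - 1178245\right) + 2 \left(-1447\right) \left(2080 - 1447\right) = -2137649 + 2 \left(-1447\right) 633 = -2137649 - 1831902 = -3969551$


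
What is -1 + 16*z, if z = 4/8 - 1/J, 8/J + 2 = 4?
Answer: 3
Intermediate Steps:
J = 4 (J = 8/(-2 + 4) = 8/2 = 8*(1/2) = 4)
z = 1/4 (z = 4/8 - 1/4 = 4*(1/8) - 1*1/4 = 1/2 - 1/4 = 1/4 ≈ 0.25000)
-1 + 16*z = -1 + 16*(1/4) = -1 + 4 = 3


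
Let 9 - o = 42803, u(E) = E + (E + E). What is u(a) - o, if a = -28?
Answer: 42710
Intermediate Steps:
u(E) = 3*E (u(E) = E + 2*E = 3*E)
o = -42794 (o = 9 - 1*42803 = 9 - 42803 = -42794)
u(a) - o = 3*(-28) - 1*(-42794) = -84 + 42794 = 42710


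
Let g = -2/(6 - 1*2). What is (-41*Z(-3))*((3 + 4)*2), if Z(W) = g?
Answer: 287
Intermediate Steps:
g = -½ (g = -2/(6 - 2) = -2/4 = -2*¼ = -½ ≈ -0.50000)
Z(W) = -½
(-41*Z(-3))*((3 + 4)*2) = (-41*(-½))*((3 + 4)*2) = 41*(7*2)/2 = (41/2)*14 = 287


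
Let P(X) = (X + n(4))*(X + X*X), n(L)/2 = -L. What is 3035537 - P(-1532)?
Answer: 3615093217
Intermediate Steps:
n(L) = -2*L (n(L) = 2*(-L) = -2*L)
P(X) = (-8 + X)*(X + X**2) (P(X) = (X - 2*4)*(X + X*X) = (X - 8)*(X + X**2) = (-8 + X)*(X + X**2))
3035537 - P(-1532) = 3035537 - (-1532)*(-8 + (-1532)**2 - 7*(-1532)) = 3035537 - (-1532)*(-8 + 2347024 + 10724) = 3035537 - (-1532)*2357740 = 3035537 - 1*(-3612057680) = 3035537 + 3612057680 = 3615093217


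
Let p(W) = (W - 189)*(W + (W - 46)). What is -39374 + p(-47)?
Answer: -6334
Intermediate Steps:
p(W) = (-189 + W)*(-46 + 2*W) (p(W) = (-189 + W)*(W + (-46 + W)) = (-189 + W)*(-46 + 2*W))
-39374 + p(-47) = -39374 + (8694 - 424*(-47) + 2*(-47)**2) = -39374 + (8694 + 19928 + 2*2209) = -39374 + (8694 + 19928 + 4418) = -39374 + 33040 = -6334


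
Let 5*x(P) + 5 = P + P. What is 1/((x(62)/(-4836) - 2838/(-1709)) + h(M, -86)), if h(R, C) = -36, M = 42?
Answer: -41323620/1419230851 ≈ -0.029117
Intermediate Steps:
x(P) = -1 + 2*P/5 (x(P) = -1 + (P + P)/5 = -1 + (2*P)/5 = -1 + 2*P/5)
1/((x(62)/(-4836) - 2838/(-1709)) + h(M, -86)) = 1/(((-1 + (2/5)*62)/(-4836) - 2838/(-1709)) - 36) = 1/(((-1 + 124/5)*(-1/4836) - 2838*(-1/1709)) - 36) = 1/(((119/5)*(-1/4836) + 2838/1709) - 36) = 1/((-119/24180 + 2838/1709) - 36) = 1/(68419469/41323620 - 36) = 1/(-1419230851/41323620) = -41323620/1419230851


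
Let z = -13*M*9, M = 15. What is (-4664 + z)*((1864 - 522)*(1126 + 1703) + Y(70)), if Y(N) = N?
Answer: -24370298372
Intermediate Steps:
z = -1755 (z = -13*15*9 = -195*9 = -1755)
(-4664 + z)*((1864 - 522)*(1126 + 1703) + Y(70)) = (-4664 - 1755)*((1864 - 522)*(1126 + 1703) + 70) = -6419*(1342*2829 + 70) = -6419*(3796518 + 70) = -6419*3796588 = -24370298372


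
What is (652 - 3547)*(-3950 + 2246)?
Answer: 4933080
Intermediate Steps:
(652 - 3547)*(-3950 + 2246) = -2895*(-1704) = 4933080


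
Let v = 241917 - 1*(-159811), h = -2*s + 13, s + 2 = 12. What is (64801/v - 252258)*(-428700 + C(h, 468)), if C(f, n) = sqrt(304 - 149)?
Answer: 10861011292940025/100432 - 101339037023*sqrt(155)/401728 ≈ 1.0814e+11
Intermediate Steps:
s = 10 (s = -2 + 12 = 10)
h = -7 (h = -2*10 + 13 = -20 + 13 = -7)
C(f, n) = sqrt(155)
v = 401728 (v = 241917 + 159811 = 401728)
(64801/v - 252258)*(-428700 + C(h, 468)) = (64801/401728 - 252258)*(-428700 + sqrt(155)) = -101339037023*(-428700 + sqrt(155))/401728 = 10861011292940025/100432 - 101339037023*sqrt(155)/401728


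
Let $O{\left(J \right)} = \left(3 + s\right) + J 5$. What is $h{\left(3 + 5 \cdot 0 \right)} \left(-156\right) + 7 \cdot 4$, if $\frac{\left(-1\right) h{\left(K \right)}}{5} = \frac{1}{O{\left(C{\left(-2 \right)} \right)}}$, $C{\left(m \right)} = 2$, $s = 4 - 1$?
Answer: $\frac{307}{4} \approx 76.75$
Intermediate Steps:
$s = 3$
$O{\left(J \right)} = 6 + 5 J$ ($O{\left(J \right)} = \left(3 + 3\right) + J 5 = 6 + 5 J$)
$h{\left(K \right)} = - \frac{5}{16}$ ($h{\left(K \right)} = - \frac{5}{6 + 5 \cdot 2} = - \frac{5}{6 + 10} = - \frac{5}{16}$)
$h{\left(3 + 5 \cdot 0 \right)} \left(-156\right) + 7 \cdot 4 = \left(- \frac{5}{16}\right) \left(-156\right) + 7 \cdot 4 = \frac{195}{4} + 28 = \frac{307}{4}$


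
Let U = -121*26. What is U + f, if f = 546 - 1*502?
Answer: -3102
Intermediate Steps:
f = 44 (f = 546 - 502 = 44)
U = -3146
U + f = -3146 + 44 = -3102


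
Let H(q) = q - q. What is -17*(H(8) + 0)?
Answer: 0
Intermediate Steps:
H(q) = 0
-17*(H(8) + 0) = -17*(0 + 0) = -17*0 = 0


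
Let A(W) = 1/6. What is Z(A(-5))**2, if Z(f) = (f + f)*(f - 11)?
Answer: 4225/324 ≈ 13.040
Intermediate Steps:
A(W) = 1/6
Z(f) = 2*f*(-11 + f) (Z(f) = (2*f)*(-11 + f) = 2*f*(-11 + f))
Z(A(-5))**2 = (2*(1/6)*(-11 + 1/6))**2 = (2*(1/6)*(-65/6))**2 = (-65/18)**2 = 4225/324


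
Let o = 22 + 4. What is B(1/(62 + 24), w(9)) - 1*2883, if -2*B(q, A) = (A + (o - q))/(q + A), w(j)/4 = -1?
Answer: -1975847/686 ≈ -2880.2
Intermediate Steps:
o = 26
w(j) = -4 (w(j) = 4*(-1) = -4)
B(q, A) = -(26 + A - q)/(2*(A + q)) (B(q, A) = -(A + (26 - q))/(2*(q + A)) = -(26 + A - q)/(2*(A + q)))
B(1/(62 + 24), w(9)) - 1*2883 = (-26 + 1/(62 + 24) - 1*(-4))/(2*(-4 + 1/(62 + 24))) - 1*2883 = (-26 + 1/86 + 4)/(2*(-4 + 1/86)) - 2883 = (1/2)*(-1891/86)/(-343/86) - 2883 = (1/2)*(-86/343)*(-1891/86) - 2883 = 1891/686 - 2883 = -1975847/686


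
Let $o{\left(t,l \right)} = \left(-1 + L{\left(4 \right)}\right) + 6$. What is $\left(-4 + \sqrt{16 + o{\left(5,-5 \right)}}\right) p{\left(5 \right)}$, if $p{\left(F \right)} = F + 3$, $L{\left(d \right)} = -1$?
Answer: $-32 + 16 \sqrt{5} \approx 3.7771$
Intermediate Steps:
$p{\left(F \right)} = 3 + F$
$o{\left(t,l \right)} = 4$ ($o{\left(t,l \right)} = \left(-1 - 1\right) + 6 = -2 + 6 = 4$)
$\left(-4 + \sqrt{16 + o{\left(5,-5 \right)}}\right) p{\left(5 \right)} = \left(-4 + \sqrt{16 + 4}\right) \left(3 + 5\right) = \left(-4 + \sqrt{20}\right) 8 = \left(-4 + 2 \sqrt{5}\right) 8 = -32 + 16 \sqrt{5}$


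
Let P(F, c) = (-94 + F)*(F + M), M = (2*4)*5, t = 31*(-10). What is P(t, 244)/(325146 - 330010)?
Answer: -13635/608 ≈ -22.426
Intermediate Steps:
t = -310
M = 40 (M = 8*5 = 40)
P(F, c) = (-94 + F)*(40 + F) (P(F, c) = (-94 + F)*(F + 40) = (-94 + F)*(40 + F))
P(t, 244)/(325146 - 330010) = (-3760 + (-310)² - 54*(-310))/(325146 - 330010) = (-3760 + 96100 + 16740)/(-4864) = 109080*(-1/4864) = -13635/608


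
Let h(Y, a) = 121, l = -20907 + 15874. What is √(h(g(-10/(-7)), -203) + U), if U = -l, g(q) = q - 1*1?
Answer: √5154 ≈ 71.791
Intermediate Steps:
l = -5033
g(q) = -1 + q (g(q) = q - 1 = -1 + q)
U = 5033 (U = -1*(-5033) = 5033)
√(h(g(-10/(-7)), -203) + U) = √(121 + 5033) = √5154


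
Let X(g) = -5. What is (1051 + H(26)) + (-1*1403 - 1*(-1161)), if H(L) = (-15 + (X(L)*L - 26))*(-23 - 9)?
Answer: 6281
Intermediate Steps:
H(L) = 1312 + 160*L (H(L) = (-15 + (-5*L - 26))*(-23 - 9) = (-15 + (-26 - 5*L))*(-32) = (-41 - 5*L)*(-32) = 1312 + 160*L)
(1051 + H(26)) + (-1*1403 - 1*(-1161)) = (1051 + (1312 + 160*26)) + (-1*1403 - 1*(-1161)) = (1051 + (1312 + 4160)) + (-1403 + 1161) = (1051 + 5472) - 242 = 6523 - 242 = 6281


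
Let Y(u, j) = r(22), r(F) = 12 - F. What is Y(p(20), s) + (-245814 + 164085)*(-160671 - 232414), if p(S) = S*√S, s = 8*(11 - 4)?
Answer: 32126443955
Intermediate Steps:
s = 56 (s = 8*7 = 56)
p(S) = S^(3/2)
Y(u, j) = -10 (Y(u, j) = 12 - 1*22 = 12 - 22 = -10)
Y(p(20), s) + (-245814 + 164085)*(-160671 - 232414) = -10 + (-245814 + 164085)*(-160671 - 232414) = -10 - 81729*(-393085) = -10 + 32126443965 = 32126443955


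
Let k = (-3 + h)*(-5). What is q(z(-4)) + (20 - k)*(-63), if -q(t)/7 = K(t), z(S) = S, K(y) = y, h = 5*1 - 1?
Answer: -1547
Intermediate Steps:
h = 4 (h = 5 - 1 = 4)
k = -5 (k = (-3 + 4)*(-5) = 1*(-5) = -5)
q(t) = -7*t
q(z(-4)) + (20 - k)*(-63) = -7*(-4) + (20 - 1*(-5))*(-63) = 28 + (20 + 5)*(-63) = 28 + 25*(-63) = 28 - 1575 = -1547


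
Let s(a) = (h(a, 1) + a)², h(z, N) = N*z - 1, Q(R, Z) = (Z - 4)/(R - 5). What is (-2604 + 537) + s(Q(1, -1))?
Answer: -8259/4 ≈ -2064.8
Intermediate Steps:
Q(R, Z) = (-4 + Z)/(-5 + R)
h(z, N) = -1 + N*z
s(a) = (-1 + 2*a)² (s(a) = ((-1 + 1*a) + a)² = ((-1 + a) + a)² = (-1 + 2*a)²)
(-2604 + 537) + s(Q(1, -1)) = (-2604 + 537) + (-1 + 2*((-4 - 1)/(-5 + 1)))² = -2067 + (-1 + 2*(-5/(-4)))² = -2067 + (-1 + 2*(-¼*(-5)))² = -2067 + (-1 + 2*(5/4))² = -2067 + (-1 + 5/2)² = -2067 + (3/2)² = -2067 + 9/4 = -8259/4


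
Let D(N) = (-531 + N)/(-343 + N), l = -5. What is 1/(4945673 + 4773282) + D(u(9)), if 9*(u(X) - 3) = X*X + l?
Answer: 11361459141/7250340430 ≈ 1.5670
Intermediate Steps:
u(X) = 22/9 + X²/9 (u(X) = 3 + (X*X - 5)/9 = 3 + (X² - 5)/9 = 3 + (-5 + X²)/9 = 3 + (-5/9 + X²/9) = 22/9 + X²/9)
D(N) = (-531 + N)/(-343 + N)
1/(4945673 + 4773282) + D(u(9)) = 1/(4945673 + 4773282) + (-531 + (22/9 + (⅑)*9²))/(-343 + (22/9 + (⅑)*9²)) = 1/9718955 + (-531 + (22/9 + (⅑)*81))/(-343 + (22/9 + (⅑)*81)) = 1/9718955 + (-531 + (22/9 + 9))/(-343 + (22/9 + 9)) = 1/9718955 + (-531 + 103/9)/(-343 + 103/9) = 1/9718955 - 4676/9/(-2984/9) = 1/9718955 - 9/2984*(-4676/9) = 1/9718955 + 1169/746 = 11361459141/7250340430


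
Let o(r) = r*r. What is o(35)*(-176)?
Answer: -215600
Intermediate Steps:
o(r) = r²
o(35)*(-176) = 35²*(-176) = 1225*(-176) = -215600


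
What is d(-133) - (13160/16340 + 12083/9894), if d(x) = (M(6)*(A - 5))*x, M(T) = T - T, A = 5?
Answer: -16382063/8083398 ≈ -2.0266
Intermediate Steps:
M(T) = 0
d(x) = 0 (d(x) = (0*(5 - 5))*x = (0*0)*x = 0*x = 0)
d(-133) - (13160/16340 + 12083/9894) = 0 - (13160/16340 + 12083/9894) = 0 - (13160*(1/16340) + 12083*(1/9894)) = 0 - (658/817 + 12083/9894) = 0 - 1*16382063/8083398 = 0 - 16382063/8083398 = -16382063/8083398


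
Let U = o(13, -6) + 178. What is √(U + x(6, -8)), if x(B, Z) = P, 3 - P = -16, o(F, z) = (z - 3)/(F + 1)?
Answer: √38486/14 ≈ 14.013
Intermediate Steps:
o(F, z) = (-3 + z)/(1 + F)
P = 19 (P = 3 - 1*(-16) = 3 + 16 = 19)
x(B, Z) = 19
U = 2483/14 (U = (-3 - 6)/(1 + 13) + 178 = -9/14 + 178 = 2483/14 ≈ 177.36)
√(U + x(6, -8)) = √(2483/14 + 19) = √(2749/14) = √38486/14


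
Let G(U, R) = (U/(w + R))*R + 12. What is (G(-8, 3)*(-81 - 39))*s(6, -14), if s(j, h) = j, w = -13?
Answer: -10368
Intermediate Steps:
G(U, R) = 12 + R*U/(-13 + R) (G(U, R) = (U/(-13 + R))*R + 12 = R*U/(-13 + R) + 12 = 12 + R*U/(-13 + R))
(G(-8, 3)*(-81 - 39))*s(6, -14) = (((-156 + 12*3 + 3*(-8))/(-13 + 3))*(-81 - 39))*6 = (((-156 + 36 - 24)/(-10))*(-120))*6 = (-⅒*(-144)*(-120))*6 = ((72/5)*(-120))*6 = -1728*6 = -10368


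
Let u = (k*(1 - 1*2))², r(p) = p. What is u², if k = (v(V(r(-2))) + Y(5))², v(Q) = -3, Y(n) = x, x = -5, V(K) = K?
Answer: 16777216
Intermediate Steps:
Y(n) = -5
k = 64 (k = (-3 - 5)² = (-8)² = 64)
u = 4096 (u = (64*(1 - 1*2))² = (64*(1 - 2))² = (64*(-1))² = (-64)² = 4096)
u² = 4096² = 16777216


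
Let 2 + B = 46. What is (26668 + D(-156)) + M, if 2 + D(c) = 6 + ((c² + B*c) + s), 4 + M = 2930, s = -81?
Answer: 46989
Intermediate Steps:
B = 44 (B = -2 + 46 = 44)
M = 2926 (M = -4 + 2930 = 2926)
D(c) = -77 + c² + 44*c (D(c) = -2 + (6 + ((c² + 44*c) - 81)) = -2 + (6 + (-81 + c² + 44*c)) = -2 + (-75 + c² + 44*c) = -77 + c² + 44*c)
(26668 + D(-156)) + M = (26668 + (-77 + (-156)² + 44*(-156))) + 2926 = (26668 + (-77 + 24336 - 6864)) + 2926 = (26668 + 17395) + 2926 = 44063 + 2926 = 46989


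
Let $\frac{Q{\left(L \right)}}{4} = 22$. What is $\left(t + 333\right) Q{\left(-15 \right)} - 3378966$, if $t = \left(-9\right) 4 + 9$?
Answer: $-3352038$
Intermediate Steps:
$Q{\left(L \right)} = 88$ ($Q{\left(L \right)} = 4 \cdot 22 = 88$)
$t = -27$ ($t = -36 + 9 = -27$)
$\left(t + 333\right) Q{\left(-15 \right)} - 3378966 = \left(-27 + 333\right) 88 - 3378966 = 306 \cdot 88 - 3378966 = 26928 - 3378966 = -3352038$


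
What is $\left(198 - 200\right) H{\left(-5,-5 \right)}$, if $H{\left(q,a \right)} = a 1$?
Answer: $10$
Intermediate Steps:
$H{\left(q,a \right)} = a$
$\left(198 - 200\right) H{\left(-5,-5 \right)} = \left(198 - 200\right) \left(-5\right) = \left(-2\right) \left(-5\right) = 10$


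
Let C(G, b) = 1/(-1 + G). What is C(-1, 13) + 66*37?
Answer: 4883/2 ≈ 2441.5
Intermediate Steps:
C(-1, 13) + 66*37 = 1/(-1 - 1) + 66*37 = 1/(-2) + 2442 = -1/2 + 2442 = 4883/2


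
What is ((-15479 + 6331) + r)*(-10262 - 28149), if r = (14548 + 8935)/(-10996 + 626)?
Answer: 3644752301873/10370 ≈ 3.5147e+8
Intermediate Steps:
r = -23483/10370 (r = 23483/(-10370) = 23483*(-1/10370) = -23483/10370 ≈ -2.2645)
((-15479 + 6331) + r)*(-10262 - 28149) = ((-15479 + 6331) - 23483/10370)*(-10262 - 28149) = (-9148 - 23483/10370)*(-38411) = -94888243/10370*(-38411) = 3644752301873/10370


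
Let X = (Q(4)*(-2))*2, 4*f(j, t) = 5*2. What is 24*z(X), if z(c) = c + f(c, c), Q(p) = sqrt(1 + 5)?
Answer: 60 - 96*sqrt(6) ≈ -175.15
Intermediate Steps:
Q(p) = sqrt(6)
f(j, t) = 5/2 (f(j, t) = (5*2)/4 = (1/4)*10 = 5/2)
X = -4*sqrt(6) (X = (sqrt(6)*(-2))*2 = -2*sqrt(6)*2 = -4*sqrt(6) ≈ -9.7980)
z(c) = 5/2 + c (z(c) = c + 5/2 = 5/2 + c)
24*z(X) = 24*(5/2 - 4*sqrt(6)) = 60 - 96*sqrt(6)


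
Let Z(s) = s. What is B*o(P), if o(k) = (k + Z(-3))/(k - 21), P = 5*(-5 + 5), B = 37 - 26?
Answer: 11/7 ≈ 1.5714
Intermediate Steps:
B = 11
P = 0 (P = 5*0 = 0)
o(k) = (-3 + k)/(-21 + k) (o(k) = (k - 3)/(k - 21) = (-3 + k)/(-21 + k))
B*o(P) = 11*((-3 + 0)/(-21 + 0)) = 11*(-3/(-21)) = 11*(-1/21*(-3)) = 11*(⅐) = 11/7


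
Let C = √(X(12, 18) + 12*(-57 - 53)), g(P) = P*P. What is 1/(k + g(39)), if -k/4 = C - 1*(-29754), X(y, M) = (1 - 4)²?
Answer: I/(-117495*I + 4*√1311) ≈ -8.511e-6 + 1.0491e-8*I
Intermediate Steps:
g(P) = P²
X(y, M) = 9 (X(y, M) = (-3)² = 9)
C = I*√1311 (C = √(9 + 12*(-57 - 53)) = √(9 + 12*(-110)) = √(9 - 1320) = √(-1311) = I*√1311 ≈ 36.208*I)
k = -119016 - 4*I*√1311 (k = -4*(I*√1311 - 1*(-29754)) = -4*(I*√1311 + 29754) = -4*(29754 + I*√1311) = -119016 - 4*I*√1311 ≈ -1.1902e+5 - 144.83*I)
1/(k + g(39)) = 1/((-119016 - 4*I*√1311) + 39²) = 1/((-119016 - 4*I*√1311) + 1521) = 1/(-117495 - 4*I*√1311)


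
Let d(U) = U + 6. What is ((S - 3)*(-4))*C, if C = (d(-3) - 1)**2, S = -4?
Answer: 112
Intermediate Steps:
d(U) = 6 + U
C = 4 (C = ((6 - 3) - 1)**2 = (3 - 1)**2 = 2**2 = 4)
((S - 3)*(-4))*C = ((-4 - 3)*(-4))*4 = -7*(-4)*4 = 28*4 = 112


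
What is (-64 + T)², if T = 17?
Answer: 2209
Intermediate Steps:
(-64 + T)² = (-64 + 17)² = (-47)² = 2209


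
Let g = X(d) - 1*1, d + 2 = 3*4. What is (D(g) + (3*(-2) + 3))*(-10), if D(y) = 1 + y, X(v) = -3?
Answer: 60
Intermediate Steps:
d = 10 (d = -2 + 3*4 = -2 + 12 = 10)
g = -4 (g = -3 - 1*1 = -3 - 1 = -4)
(D(g) + (3*(-2) + 3))*(-10) = ((1 - 4) + (3*(-2) + 3))*(-10) = (-3 + (-6 + 3))*(-10) = (-3 - 3)*(-10) = -6*(-10) = 60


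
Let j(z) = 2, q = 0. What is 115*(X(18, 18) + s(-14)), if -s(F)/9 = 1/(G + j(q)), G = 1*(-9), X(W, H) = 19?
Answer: 16330/7 ≈ 2332.9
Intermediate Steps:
G = -9
s(F) = 9/7 (s(F) = -9/(-9 + 2) = -9/(-7) = -9*(-⅐) = 9/7)
115*(X(18, 18) + s(-14)) = 115*(19 + 9/7) = 115*(142/7) = 16330/7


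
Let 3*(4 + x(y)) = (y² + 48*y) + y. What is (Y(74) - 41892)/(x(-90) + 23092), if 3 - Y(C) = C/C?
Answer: -20945/12159 ≈ -1.7226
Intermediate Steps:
Y(C) = 2 (Y(C) = 3 - C/C = 3 - 1*1 = 3 - 1 = 2)
x(y) = -4 + y²/3 + 49*y/3 (x(y) = -4 + ((y² + 48*y) + y)/3 = -4 + (y² + 49*y)/3 = -4 + (y²/3 + 49*y/3) = -4 + y²/3 + 49*y/3)
(Y(74) - 41892)/(x(-90) + 23092) = (2 - 41892)/((-4 + (⅓)*(-90)² + (49/3)*(-90)) + 23092) = -41890/((-4 + (⅓)*8100 - 1470) + 23092) = -41890/((-4 + 2700 - 1470) + 23092) = -41890/(1226 + 23092) = -41890/24318 = -41890*1/24318 = -20945/12159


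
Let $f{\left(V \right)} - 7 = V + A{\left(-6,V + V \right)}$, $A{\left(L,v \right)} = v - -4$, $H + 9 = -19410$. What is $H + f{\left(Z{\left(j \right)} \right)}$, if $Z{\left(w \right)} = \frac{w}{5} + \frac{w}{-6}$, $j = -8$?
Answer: $- \frac{97044}{5} \approx -19409.0$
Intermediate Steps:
$H = -19419$ ($H = -9 - 19410 = -19419$)
$Z{\left(w \right)} = \frac{w}{30}$ ($Z{\left(w \right)} = w \frac{1}{5} + w \left(- \frac{1}{6}\right) = \frac{w}{5} - \frac{w}{6} = \frac{w}{30}$)
$A{\left(L,v \right)} = 4 + v$ ($A{\left(L,v \right)} = v + 4 = 4 + v$)
$f{\left(V \right)} = 11 + 3 V$ ($f{\left(V \right)} = 7 + \left(V + \left(4 + \left(V + V\right)\right)\right) = 7 + \left(V + \left(4 + 2 V\right)\right) = 7 + \left(4 + 3 V\right) = 11 + 3 V$)
$H + f{\left(Z{\left(j \right)} \right)} = -19419 + \left(11 + 3 \cdot \frac{1}{30} \left(-8\right)\right) = -19419 + \left(11 + 3 \left(- \frac{4}{15}\right)\right) = -19419 + \left(11 - \frac{4}{5}\right) = -19419 + \frac{51}{5} = - \frac{97044}{5}$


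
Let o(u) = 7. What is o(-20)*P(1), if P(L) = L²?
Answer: 7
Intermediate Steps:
o(-20)*P(1) = 7*1² = 7*1 = 7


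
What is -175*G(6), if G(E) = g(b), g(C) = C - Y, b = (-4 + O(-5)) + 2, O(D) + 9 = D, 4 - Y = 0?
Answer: 3500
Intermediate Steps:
Y = 4 (Y = 4 - 1*0 = 4 + 0 = 4)
O(D) = -9 + D
b = -16 (b = (-4 + (-9 - 5)) + 2 = (-4 - 14) + 2 = -18 + 2 = -16)
g(C) = -4 + C (g(C) = C - 1*4 = C - 4 = -4 + C)
G(E) = -20 (G(E) = -4 - 16 = -20)
-175*G(6) = -175*(-20) = 3500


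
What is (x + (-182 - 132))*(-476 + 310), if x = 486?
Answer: -28552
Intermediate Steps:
(x + (-182 - 132))*(-476 + 310) = (486 + (-182 - 132))*(-476 + 310) = (486 - 314)*(-166) = 172*(-166) = -28552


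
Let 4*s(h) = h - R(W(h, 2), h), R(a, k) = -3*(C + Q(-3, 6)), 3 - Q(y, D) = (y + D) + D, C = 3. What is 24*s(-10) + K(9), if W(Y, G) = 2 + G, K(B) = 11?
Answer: -103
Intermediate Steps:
Q(y, D) = 3 - y - 2*D (Q(y, D) = 3 - ((y + D) + D) = 3 - ((D + y) + D) = 3 - (y + 2*D) = 3 + (-y - 2*D) = 3 - y - 2*D)
R(a, k) = 9 (R(a, k) = -3*(3 + (3 - 1*(-3) - 2*6)) = -3*(3 + (3 + 3 - 12)) = -3*(3 - 6) = -3*(-3) = 9)
s(h) = -9/4 + h/4 (s(h) = (h - 1*9)/4 = (h - 9)/4 = (-9 + h)/4 = -9/4 + h/4)
24*s(-10) + K(9) = 24*(-9/4 + (¼)*(-10)) + 11 = 24*(-9/4 - 5/2) + 11 = 24*(-19/4) + 11 = -114 + 11 = -103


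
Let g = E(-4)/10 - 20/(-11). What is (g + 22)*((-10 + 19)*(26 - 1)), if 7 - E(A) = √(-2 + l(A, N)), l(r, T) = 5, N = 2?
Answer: 121365/22 - 45*√3/2 ≈ 5477.6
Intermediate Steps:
E(A) = 7 - √3 (E(A) = 7 - √(-2 + 5) = 7 - √3)
g = 277/110 - √3/10 (g = (7 - √3)/10 - 20/(-11) = (7 - √3)*(⅒) - 20*(-1/11) = (7/10 - √3/10) + 20/11 = 277/110 - √3/10 ≈ 2.3450)
(g + 22)*((-10 + 19)*(26 - 1)) = ((277/110 - √3/10) + 22)*((-10 + 19)*(26 - 1)) = (2697/110 - √3/10)*(9*25) = (2697/110 - √3/10)*225 = 121365/22 - 45*√3/2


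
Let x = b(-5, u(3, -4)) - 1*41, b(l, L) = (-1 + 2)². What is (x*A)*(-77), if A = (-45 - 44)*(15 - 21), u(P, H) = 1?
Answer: 1644720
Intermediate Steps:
A = 534 (A = -89*(-6) = 534)
b(l, L) = 1 (b(l, L) = 1² = 1)
x = -40 (x = 1 - 1*41 = 1 - 41 = -40)
(x*A)*(-77) = -40*534*(-77) = -21360*(-77) = 1644720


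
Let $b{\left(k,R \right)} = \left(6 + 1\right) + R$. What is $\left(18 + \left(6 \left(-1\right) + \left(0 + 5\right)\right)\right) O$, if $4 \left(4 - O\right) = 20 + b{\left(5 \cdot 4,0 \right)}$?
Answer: $- \frac{187}{4} \approx -46.75$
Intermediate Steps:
$b{\left(k,R \right)} = 7 + R$
$O = - \frac{11}{4}$ ($O = 4 - \frac{20 + \left(7 + 0\right)}{4} = 4 - \frac{20 + 7}{4} = 4 - \frac{27}{4} = - \frac{11}{4} \approx -2.75$)
$\left(18 + \left(6 \left(-1\right) + \left(0 + 5\right)\right)\right) O = \left(18 + \left(6 \left(-1\right) + \left(0 + 5\right)\right)\right) \left(- \frac{11}{4}\right) = \left(18 + \left(-6 + 5\right)\right) \left(- \frac{11}{4}\right) = \left(18 - 1\right) \left(- \frac{11}{4}\right) = 17 \left(- \frac{11}{4}\right) = - \frac{187}{4}$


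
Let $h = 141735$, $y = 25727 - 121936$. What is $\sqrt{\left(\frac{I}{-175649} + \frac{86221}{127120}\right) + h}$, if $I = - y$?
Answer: $\frac{\sqrt{4416483955005289300319445}}{5582125220} \approx 376.48$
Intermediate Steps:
$y = -96209$
$I = 96209$ ($I = \left(-1\right) \left(-96209\right) = 96209$)
$\sqrt{\left(\frac{I}{-175649} + \frac{86221}{127120}\right) + h} = \sqrt{\left(\frac{96209}{-175649} + \frac{86221}{127120}\right) + 141735} = \sqrt{\left(96209 \left(- \frac{1}{175649}\right) + 86221 \cdot \frac{1}{127120}\right) + 141735} = \sqrt{\left(- \frac{96209}{175649} + \frac{86221}{127120}\right) + 141735} = \sqrt{\frac{2914544349}{22328500880} + 141735} = \sqrt{\frac{3164732986771149}{22328500880}} = \frac{\sqrt{4416483955005289300319445}}{5582125220}$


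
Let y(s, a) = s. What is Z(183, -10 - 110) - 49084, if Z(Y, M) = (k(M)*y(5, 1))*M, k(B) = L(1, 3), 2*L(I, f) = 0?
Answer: -49084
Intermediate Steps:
L(I, f) = 0 (L(I, f) = (½)*0 = 0)
k(B) = 0
Z(Y, M) = 0 (Z(Y, M) = (0*5)*M = 0*M = 0)
Z(183, -10 - 110) - 49084 = 0 - 49084 = -49084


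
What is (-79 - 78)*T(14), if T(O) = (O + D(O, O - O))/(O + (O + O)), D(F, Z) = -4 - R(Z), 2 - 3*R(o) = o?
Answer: -314/9 ≈ -34.889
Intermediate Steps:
R(o) = 2/3 - o/3
D(F, Z) = -14/3 + Z/3 (D(F, Z) = -4 - (2/3 - Z/3) = -4 + (-2/3 + Z/3) = -14/3 + Z/3)
T(O) = (-14/3 + O)/(3*O) (T(O) = (O + (-14/3 + (O - O)/3))/(O + (O + O)) = (O + (-14/3 + (1/3)*0))/(O + 2*O) = (O + (-14/3 + 0))/((3*O)) = (O - 14/3)*(1/(3*O)) = (-14/3 + O)*(1/(3*O)) = (-14/3 + O)/(3*O))
(-79 - 78)*T(14) = (-79 - 78)*((1/9)*(-14 + 3*14)/14) = -157*(-14 + 42)/(9*14) = -157*28/(9*14) = -157*2/9 = -314/9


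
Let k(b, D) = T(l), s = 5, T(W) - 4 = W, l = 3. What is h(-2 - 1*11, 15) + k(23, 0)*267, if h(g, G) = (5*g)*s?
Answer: 1544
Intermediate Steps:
T(W) = 4 + W
k(b, D) = 7 (k(b, D) = 4 + 3 = 7)
h(g, G) = 25*g (h(g, G) = (5*g)*5 = 25*g)
h(-2 - 1*11, 15) + k(23, 0)*267 = 25*(-2 - 1*11) + 7*267 = 25*(-2 - 11) + 1869 = 25*(-13) + 1869 = -325 + 1869 = 1544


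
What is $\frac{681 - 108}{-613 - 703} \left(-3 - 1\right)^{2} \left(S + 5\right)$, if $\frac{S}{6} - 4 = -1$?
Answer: $- \frac{52716}{329} \approx -160.23$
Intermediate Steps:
$S = 18$ ($S = 24 + 6 \left(-1\right) = 24 - 6 = 18$)
$\frac{681 - 108}{-613 - 703} \left(-3 - 1\right)^{2} \left(S + 5\right) = \frac{681 - 108}{-613 - 703} \left(-3 - 1\right)^{2} \left(18 + 5\right) = \frac{573}{-1316} \left(-4\right)^{2} \cdot 23 = 573 \left(- \frac{1}{1316}\right) 16 \cdot 23 = \left(- \frac{573}{1316}\right) 368 = - \frac{52716}{329}$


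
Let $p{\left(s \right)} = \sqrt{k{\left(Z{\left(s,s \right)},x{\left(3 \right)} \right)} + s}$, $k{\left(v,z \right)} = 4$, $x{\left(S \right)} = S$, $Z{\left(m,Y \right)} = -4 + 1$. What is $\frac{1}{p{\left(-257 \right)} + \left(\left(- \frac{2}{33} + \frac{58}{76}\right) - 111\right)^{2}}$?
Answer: $\frac{30082995274028004}{365976119030168143729} - \frac{2472806570256 i \sqrt{253}}{365976119030168143729} \approx 8.2199 \cdot 10^{-5} - 1.0747 \cdot 10^{-7} i$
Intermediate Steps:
$Z{\left(m,Y \right)} = -3$
$p{\left(s \right)} = \sqrt{4 + s}$
$\frac{1}{p{\left(-257 \right)} + \left(\left(- \frac{2}{33} + \frac{58}{76}\right) - 111\right)^{2}} = \frac{1}{\sqrt{4 - 257} + \left(\left(- \frac{2}{33} + \frac{58}{76}\right) - 111\right)^{2}} = \frac{1}{\sqrt{-253} + \left(\left(\left(-2\right) \frac{1}{33} + 58 \cdot \frac{1}{76}\right) - 111\right)^{2}} = \frac{1}{i \sqrt{253} + \left(\left(- \frac{2}{33} + \frac{29}{38}\right) - 111\right)^{2}} = \frac{1}{i \sqrt{253} + \left(\frac{881}{1254} - 111\right)^{2}} = \frac{1}{i \sqrt{253} + \left(- \frac{138313}{1254}\right)^{2}} = \frac{1}{i \sqrt{253} + \frac{19130485969}{1572516}} = \frac{1}{\frac{19130485969}{1572516} + i \sqrt{253}}$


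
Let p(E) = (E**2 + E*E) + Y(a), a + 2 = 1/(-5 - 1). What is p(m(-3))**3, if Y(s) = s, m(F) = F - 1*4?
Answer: 190109375/216 ≈ 8.8014e+5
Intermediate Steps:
m(F) = -4 + F (m(F) = F - 4 = -4 + F)
a = -13/6 (a = -2 + 1/(-5 - 1) = -2 + 1/(-6) = -2 - 1/6 = -13/6 ≈ -2.1667)
p(E) = -13/6 + 2*E**2 (p(E) = (E**2 + E*E) - 13/6 = (E**2 + E**2) - 13/6 = 2*E**2 - 13/6 = -13/6 + 2*E**2)
p(m(-3))**3 = (-13/6 + 2*(-4 - 3)**2)**3 = (-13/6 + 2*(-7)**2)**3 = (-13/6 + 2*49)**3 = (-13/6 + 98)**3 = (575/6)**3 = 190109375/216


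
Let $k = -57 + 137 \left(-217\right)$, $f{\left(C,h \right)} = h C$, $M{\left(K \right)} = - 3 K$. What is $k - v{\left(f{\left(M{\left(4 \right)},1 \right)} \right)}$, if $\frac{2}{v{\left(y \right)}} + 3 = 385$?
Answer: $- \frac{5689127}{191} \approx -29786.0$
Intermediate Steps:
$f{\left(C,h \right)} = C h$
$v{\left(y \right)} = \frac{1}{191}$ ($v{\left(y \right)} = \frac{2}{-3 + 385} = \frac{2}{382} = 2 \cdot \frac{1}{382} = \frac{1}{191}$)
$k = -29786$ ($k = -57 - 29729 = -29786$)
$k - v{\left(f{\left(M{\left(4 \right)},1 \right)} \right)} = -29786 - \frac{1}{191} = - \frac{5689127}{191}$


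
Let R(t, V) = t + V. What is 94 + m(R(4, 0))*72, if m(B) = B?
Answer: 382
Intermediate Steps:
R(t, V) = V + t
94 + m(R(4, 0))*72 = 94 + (0 + 4)*72 = 94 + 4*72 = 94 + 288 = 382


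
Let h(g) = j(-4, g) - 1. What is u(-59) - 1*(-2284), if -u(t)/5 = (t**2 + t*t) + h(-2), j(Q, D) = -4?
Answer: -32501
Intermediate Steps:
h(g) = -5 (h(g) = -4 - 1 = -5)
u(t) = 25 - 10*t**2 (u(t) = -5*((t**2 + t*t) - 5) = -5*((t**2 + t**2) - 5) = -5*(2*t**2 - 5) = -5*(-5 + 2*t**2) = 25 - 10*t**2)
u(-59) - 1*(-2284) = (25 - 10*(-59)**2) - 1*(-2284) = (25 - 10*3481) + 2284 = (25 - 34810) + 2284 = -34785 + 2284 = -32501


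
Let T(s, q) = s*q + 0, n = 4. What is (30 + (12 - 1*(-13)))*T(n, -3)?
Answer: -660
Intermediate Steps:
T(s, q) = q*s (T(s, q) = q*s + 0 = q*s)
(30 + (12 - 1*(-13)))*T(n, -3) = (30 + (12 - 1*(-13)))*(-3*4) = (30 + (12 + 13))*(-12) = (30 + 25)*(-12) = 55*(-12) = -660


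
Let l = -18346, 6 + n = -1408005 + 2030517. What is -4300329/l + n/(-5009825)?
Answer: 21532475237349/91910249450 ≈ 234.28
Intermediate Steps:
n = 622506 (n = -6 + (-1408005 + 2030517) = -6 + 622512 = 622506)
-4300329/l + n/(-5009825) = -4300329/(-18346) + 622506/(-5009825) = -4300329*(-1/18346) + 622506*(-1/5009825) = 4300329/18346 - 622506/5009825 = 21532475237349/91910249450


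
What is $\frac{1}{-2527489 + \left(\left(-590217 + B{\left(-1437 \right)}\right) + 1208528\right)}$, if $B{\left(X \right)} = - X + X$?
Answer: $- \frac{1}{1909178} \approx -5.2379 \cdot 10^{-7}$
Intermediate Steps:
$B{\left(X \right)} = 0$
$\frac{1}{-2527489 + \left(\left(-590217 + B{\left(-1437 \right)}\right) + 1208528\right)} = \frac{1}{-2527489 + \left(\left(-590217 + 0\right) + 1208528\right)} = \frac{1}{-2527489 + \left(-590217 + 1208528\right)} = \frac{1}{-2527489 + 618311} = \frac{1}{-1909178} = - \frac{1}{1909178}$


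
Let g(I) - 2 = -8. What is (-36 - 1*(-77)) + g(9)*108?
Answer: -607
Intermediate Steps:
g(I) = -6 (g(I) = 2 - 8 = -6)
(-36 - 1*(-77)) + g(9)*108 = (-36 - 1*(-77)) - 6*108 = (-36 + 77) - 648 = 41 - 648 = -607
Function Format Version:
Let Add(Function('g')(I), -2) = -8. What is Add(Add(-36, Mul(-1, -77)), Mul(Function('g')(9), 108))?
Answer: -607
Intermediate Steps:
Function('g')(I) = -6 (Function('g')(I) = Add(2, -8) = -6)
Add(Add(-36, Mul(-1, -77)), Mul(Function('g')(9), 108)) = Add(Add(-36, Mul(-1, -77)), Mul(-6, 108)) = Add(Add(-36, 77), -648) = Add(41, -648) = -607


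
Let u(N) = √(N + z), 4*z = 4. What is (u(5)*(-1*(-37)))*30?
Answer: 1110*√6 ≈ 2718.9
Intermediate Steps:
z = 1 (z = (¼)*4 = 1)
u(N) = √(1 + N) (u(N) = √(N + 1) = √(1 + N))
(u(5)*(-1*(-37)))*30 = (√(1 + 5)*(-1*(-37)))*30 = (√6*37)*30 = (37*√6)*30 = 1110*√6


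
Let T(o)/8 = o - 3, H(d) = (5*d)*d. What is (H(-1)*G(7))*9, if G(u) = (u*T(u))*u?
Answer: 70560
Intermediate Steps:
H(d) = 5*d**2
T(o) = -24 + 8*o (T(o) = 8*(o - 3) = 8*(-3 + o) = -24 + 8*o)
G(u) = u**2*(-24 + 8*u) (G(u) = (u*(-24 + 8*u))*u = u**2*(-24 + 8*u))
(H(-1)*G(7))*9 = ((5*(-1)**2)*(8*7**2*(-3 + 7)))*9 = ((5*1)*(8*49*4))*9 = (5*1568)*9 = 7840*9 = 70560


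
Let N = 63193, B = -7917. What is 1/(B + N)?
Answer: 1/55276 ≈ 1.8091e-5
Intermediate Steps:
1/(B + N) = 1/(-7917 + 63193) = 1/55276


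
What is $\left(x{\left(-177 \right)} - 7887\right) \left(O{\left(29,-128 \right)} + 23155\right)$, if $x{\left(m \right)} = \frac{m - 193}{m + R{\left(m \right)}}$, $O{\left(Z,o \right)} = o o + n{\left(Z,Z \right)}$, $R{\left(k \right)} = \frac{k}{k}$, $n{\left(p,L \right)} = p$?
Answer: $- \frac{3431885966}{11} \approx -3.1199 \cdot 10^{8}$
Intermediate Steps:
$R{\left(k \right)} = 1$
$O{\left(Z,o \right)} = Z + o^{2}$ ($O{\left(Z,o \right)} = o o + Z = o^{2} + Z = Z + o^{2}$)
$x{\left(m \right)} = \frac{-193 + m}{1 + m}$ ($x{\left(m \right)} = \frac{m - 193}{m + 1} = \frac{-193 + m}{1 + m}$)
$\left(x{\left(-177 \right)} - 7887\right) \left(O{\left(29,-128 \right)} + 23155\right) = \left(\frac{-193 - 177}{1 - 177} - 7887\right) \left(\left(29 + \left(-128\right)^{2}\right) + 23155\right) = \left(\frac{1}{-176} \left(-370\right) - 7887\right) \left(\left(29 + 16384\right) + 23155\right) = \left(\left(- \frac{1}{176}\right) \left(-370\right) - 7887\right) \left(16413 + 23155\right) = \left(\frac{185}{88} - 7887\right) 39568 = \left(- \frac{693871}{88}\right) 39568 = - \frac{3431885966}{11}$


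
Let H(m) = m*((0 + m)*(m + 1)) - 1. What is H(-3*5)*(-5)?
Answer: 15755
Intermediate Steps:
H(m) = -1 + m**2*(1 + m) (H(m) = m*(m*(1 + m)) - 1 = m**2*(1 + m) - 1 = -1 + m**2*(1 + m))
H(-3*5)*(-5) = (-1 + (-3*5)**2 + (-3*5)**3)*(-5) = (-1 + (-15)**2 + (-15)**3)*(-5) = (-1 + 225 - 3375)*(-5) = -3151*(-5) = 15755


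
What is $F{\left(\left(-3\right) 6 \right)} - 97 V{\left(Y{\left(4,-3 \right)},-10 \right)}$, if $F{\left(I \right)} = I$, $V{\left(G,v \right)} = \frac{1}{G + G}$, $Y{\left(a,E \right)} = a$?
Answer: $- \frac{241}{8} \approx -30.125$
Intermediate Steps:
$V{\left(G,v \right)} = \frac{1}{2 G}$
$F{\left(\left(-3\right) 6 \right)} - 97 V{\left(Y{\left(4,-3 \right)},-10 \right)} = \left(-3\right) 6 - 97 \frac{1}{2 \cdot 4} = -18 - 97 \cdot \frac{1}{2} \cdot \frac{1}{4} = -18 - \frac{97}{8} = - \frac{241}{8}$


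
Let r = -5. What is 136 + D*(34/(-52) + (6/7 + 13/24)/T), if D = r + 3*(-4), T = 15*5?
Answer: 4809113/32760 ≈ 146.80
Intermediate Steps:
T = 75
D = -17 (D = -5 + 3*(-4) = -5 - 12 = -17)
136 + D*(34/(-52) + (6/7 + 13/24)/T) = 136 - 17*(34/(-52) + (6/7 + 13/24)/75) = 136 - 17*(34*(-1/52) + (6*(1/7) + 13*(1/24))*(1/75)) = 136 - 17*(-17/26 + (6/7 + 13/24)*(1/75)) = 136 - 17*(-17/26 + (235/168)*(1/75)) = 136 - 17*(-17/26 + 47/2520) = 136 - 17*(-20809/32760) = 136 + 353753/32760 = 4809113/32760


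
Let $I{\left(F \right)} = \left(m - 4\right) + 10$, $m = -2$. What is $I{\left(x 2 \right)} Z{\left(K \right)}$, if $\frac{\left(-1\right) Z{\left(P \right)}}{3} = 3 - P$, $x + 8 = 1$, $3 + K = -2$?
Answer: $-96$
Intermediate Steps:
$K = -5$ ($K = -3 - 2 = -5$)
$x = -7$ ($x = -8 + 1 = -7$)
$I{\left(F \right)} = 4$ ($I{\left(F \right)} = \left(-2 - 4\right) + 10 = -6 + 10 = 4$)
$Z{\left(P \right)} = -9 + 3 P$ ($Z{\left(P \right)} = - 3 \left(3 - P\right) = -9 + 3 P$)
$I{\left(x 2 \right)} Z{\left(K \right)} = 4 \left(-9 + 3 \left(-5\right)\right) = 4 \left(-9 - 15\right) = 4 \left(-24\right) = -96$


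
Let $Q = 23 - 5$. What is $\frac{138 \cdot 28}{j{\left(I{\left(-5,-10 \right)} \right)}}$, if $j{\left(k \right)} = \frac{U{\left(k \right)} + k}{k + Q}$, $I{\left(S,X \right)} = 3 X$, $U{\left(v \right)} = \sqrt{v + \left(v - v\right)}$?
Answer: $\frac{46368}{31} + \frac{7728 i \sqrt{30}}{155} \approx 1495.7 + 273.08 i$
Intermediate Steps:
$U{\left(v \right)} = \sqrt{v}$ ($U{\left(v \right)} = \sqrt{v + 0} = \sqrt{v}$)
$Q = 18$
$j{\left(k \right)} = \frac{k + \sqrt{k}}{18 + k}$ ($j{\left(k \right)} = \frac{\sqrt{k} + k}{k + 18} = \frac{k + \sqrt{k}}{18 + k}$)
$\frac{138 \cdot 28}{j{\left(I{\left(-5,-10 \right)} \right)}} = \frac{138 \cdot 28}{\frac{1}{18 + 3 \left(-10\right)} \left(3 \left(-10\right) + \sqrt{3 \left(-10\right)}\right)} = \frac{3864}{\frac{1}{18 - 30} \left(-30 + \sqrt{-30}\right)} = \frac{3864}{\frac{1}{-12} \left(-30 + i \sqrt{30}\right)} = \frac{3864}{\left(- \frac{1}{12}\right) \left(-30 + i \sqrt{30}\right)} = \frac{3864}{\frac{5}{2} - \frac{i \sqrt{30}}{12}}$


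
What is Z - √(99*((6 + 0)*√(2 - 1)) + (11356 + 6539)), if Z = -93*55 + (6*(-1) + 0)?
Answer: -5121 - √18489 ≈ -5257.0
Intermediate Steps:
Z = -5121 (Z = -5115 + (-6 + 0) = -5115 - 6 = -5121)
Z - √(99*((6 + 0)*√(2 - 1)) + (11356 + 6539)) = -5121 - √(99*((6 + 0)*√(2 - 1)) + (11356 + 6539)) = -5121 - √(99*(6*√1) + 17895) = -5121 - √(99*(6*1) + 17895) = -5121 - √(99*6 + 17895) = -5121 - √(594 + 17895) = -5121 - √18489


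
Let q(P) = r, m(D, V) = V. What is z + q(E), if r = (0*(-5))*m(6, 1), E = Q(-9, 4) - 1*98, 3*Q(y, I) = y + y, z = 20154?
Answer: 20154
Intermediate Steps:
Q(y, I) = 2*y/3 (Q(y, I) = (y + y)/3 = (2*y)/3 = 2*y/3)
E = -104 (E = (⅔)*(-9) - 1*98 = -6 - 98 = -104)
r = 0 (r = (0*(-5))*1 = 0*1 = 0)
q(P) = 0
z + q(E) = 20154 + 0 = 20154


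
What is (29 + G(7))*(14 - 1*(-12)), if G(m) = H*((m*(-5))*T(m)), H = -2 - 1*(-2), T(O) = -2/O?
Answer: 754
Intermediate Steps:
H = 0 (H = -2 + 2 = 0)
G(m) = 0 (G(m) = 0*((m*(-5))*(-2/m)) = 0*((-5*m)*(-2/m)) = 0*10 = 0)
(29 + G(7))*(14 - 1*(-12)) = (29 + 0)*(14 - 1*(-12)) = 29*(14 + 12) = 29*26 = 754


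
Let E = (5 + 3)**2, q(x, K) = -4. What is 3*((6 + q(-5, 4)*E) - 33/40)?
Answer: -30099/40 ≈ -752.47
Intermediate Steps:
E = 64 (E = 8**2 = 64)
3*((6 + q(-5, 4)*E) - 33/40) = 3*((6 - 4*64) - 33/40) = 3*((6 - 256) - 33*1/40) = 3*(-250 - 33/40) = 3*(-10033/40) = -30099/40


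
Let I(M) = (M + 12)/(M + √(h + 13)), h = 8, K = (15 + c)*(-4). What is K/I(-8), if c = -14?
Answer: 8 - √21 ≈ 3.4174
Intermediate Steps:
K = -4 (K = (15 - 14)*(-4) = 1*(-4) = -4)
I(M) = (12 + M)/(M + √21) (I(M) = (M + 12)/(M + √(8 + 13)) = (12 + M)/(M + √21))
K/I(-8) = -4*(-8 + √21)/(12 - 8) = -(-8 + √21) = -4*(-2 + √21/4) = 8 - √21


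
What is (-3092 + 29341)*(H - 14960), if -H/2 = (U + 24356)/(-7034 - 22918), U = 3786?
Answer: -2940056229841/7488 ≈ -3.9264e+8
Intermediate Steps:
H = 14071/7488 (H = -2*(3786 + 24356)/(-7034 - 22918) = -56284/(-29952) = -56284*(-1)/29952 = -2*(-14071/14976) = 14071/7488 ≈ 1.8791)
(-3092 + 29341)*(H - 14960) = (-3092 + 29341)*(14071/7488 - 14960) = 26249*(-112006409/7488) = -2940056229841/7488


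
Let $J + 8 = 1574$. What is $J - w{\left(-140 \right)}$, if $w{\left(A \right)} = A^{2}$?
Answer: $-18034$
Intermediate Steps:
$J = 1566$ ($J = -8 + 1574 = 1566$)
$J - w{\left(-140 \right)} = 1566 - \left(-140\right)^{2} = 1566 - 19600 = -18034$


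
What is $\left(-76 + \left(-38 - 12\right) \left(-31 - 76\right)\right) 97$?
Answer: $511578$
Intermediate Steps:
$\left(-76 + \left(-38 - 12\right) \left(-31 - 76\right)\right) 97 = \left(-76 + \left(-38 - 12\right) \left(-107\right)\right) 97 = \left(-76 - -5350\right) 97 = \left(-76 + 5350\right) 97 = 5274 \cdot 97 = 511578$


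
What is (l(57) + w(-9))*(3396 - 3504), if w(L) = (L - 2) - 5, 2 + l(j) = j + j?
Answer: -10368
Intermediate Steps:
l(j) = -2 + 2*j (l(j) = -2 + (j + j) = -2 + 2*j)
w(L) = -7 + L (w(L) = (-2 + L) - 5 = -7 + L)
(l(57) + w(-9))*(3396 - 3504) = ((-2 + 2*57) + (-7 - 9))*(3396 - 3504) = ((-2 + 114) - 16)*(-108) = (112 - 16)*(-108) = 96*(-108) = -10368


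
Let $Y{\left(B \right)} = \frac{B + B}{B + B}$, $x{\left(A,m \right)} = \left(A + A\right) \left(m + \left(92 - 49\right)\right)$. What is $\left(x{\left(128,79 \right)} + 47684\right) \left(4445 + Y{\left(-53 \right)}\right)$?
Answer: $350860536$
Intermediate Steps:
$x{\left(A,m \right)} = 2 A \left(43 + m\right)$ ($x{\left(A,m \right)} = 2 A \left(m + \left(92 - 49\right)\right) = 2 A \left(m + 43\right) = 2 A \left(43 + m\right)$)
$Y{\left(B \right)} = 1$ ($Y{\left(B \right)} = \frac{2 B}{2 B} = 2 B \frac{1}{2 B} = 1$)
$\left(x{\left(128,79 \right)} + 47684\right) \left(4445 + Y{\left(-53 \right)}\right) = \left(2 \cdot 128 \left(43 + 79\right) + 47684\right) \left(4445 + 1\right) = \left(2 \cdot 128 \cdot 122 + 47684\right) 4446 = \left(31232 + 47684\right) 4446 = 78916 \cdot 4446 = 350860536$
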